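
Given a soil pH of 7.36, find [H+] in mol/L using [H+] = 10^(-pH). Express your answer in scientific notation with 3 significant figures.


Step 1: [H+] = 10^(-pH)
Step 2: [H+] = 10^(-7.36)
Step 3: [H+] = 4.37e-08 mol/L

4.37e-08


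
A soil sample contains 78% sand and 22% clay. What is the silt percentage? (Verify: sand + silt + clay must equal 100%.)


Step 1: sand + silt + clay = 100%
Step 2: silt = 100 - sand - clay
Step 3: silt = 100 - 78 - 22
Step 4: silt = 0%

0


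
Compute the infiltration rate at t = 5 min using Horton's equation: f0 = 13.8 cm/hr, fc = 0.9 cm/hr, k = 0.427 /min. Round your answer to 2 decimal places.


Step 1: f = fc + (f0 - fc) * exp(-k * t)
Step 2: exp(-0.427 * 5) = 0.118245
Step 3: f = 0.9 + (13.8 - 0.9) * 0.118245
Step 4: f = 0.9 + 12.9 * 0.118245
Step 5: f = 2.43 cm/hr

2.43


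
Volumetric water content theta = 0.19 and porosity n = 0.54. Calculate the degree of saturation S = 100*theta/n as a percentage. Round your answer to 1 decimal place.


Step 1: S = 100 * theta_v / n
Step 2: S = 100 * 0.19 / 0.54
Step 3: S = 35.2%

35.2


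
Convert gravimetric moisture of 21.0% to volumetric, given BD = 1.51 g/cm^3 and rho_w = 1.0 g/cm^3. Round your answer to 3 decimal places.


Step 1: theta = (w / 100) * BD / rho_w
Step 2: theta = (21.0 / 100) * 1.51 / 1.0
Step 3: theta = 0.21 * 1.51
Step 4: theta = 0.317

0.317


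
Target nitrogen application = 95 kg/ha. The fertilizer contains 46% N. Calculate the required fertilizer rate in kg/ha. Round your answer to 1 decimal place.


Step 1: Fertilizer rate = target N / (N content / 100)
Step 2: Rate = 95 / (46 / 100)
Step 3: Rate = 95 / 0.46
Step 4: Rate = 206.5 kg/ha

206.5


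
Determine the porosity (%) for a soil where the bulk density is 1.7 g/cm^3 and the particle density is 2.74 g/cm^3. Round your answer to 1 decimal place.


Step 1: Formula: n = 100 * (1 - BD / PD)
Step 2: n = 100 * (1 - 1.7 / 2.74)
Step 3: n = 100 * (1 - 0.62044)
Step 4: n = 38.0%

38.0


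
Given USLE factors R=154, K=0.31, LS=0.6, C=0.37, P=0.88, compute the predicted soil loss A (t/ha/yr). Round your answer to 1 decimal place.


Step 1: A = R * K * LS * C * P
Step 2: R * K = 154 * 0.31 = 47.74
Step 3: (R*K) * LS = 47.74 * 0.6 = 28.644
Step 4: * C * P = 28.644 * 0.37 * 0.88 = 9.3
Step 5: A = 9.3 t/(ha*yr)

9.3


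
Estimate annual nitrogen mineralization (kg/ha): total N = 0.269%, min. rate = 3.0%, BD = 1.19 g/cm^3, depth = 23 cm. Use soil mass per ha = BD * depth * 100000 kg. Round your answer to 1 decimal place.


Step 1: Soil mass per ha = BD * depth * 100000 = 1.19 * 23 * 100000 = 2737000 kg
Step 2: Total N pool = soil mass * N%/100 = 2737000 * 0.269/100 = 7362.53 kg/ha
Step 3: N mineralized = N pool * rate%/100 = 7362.53 * 3.0/100 = 220.9 kg/ha/yr

220.9


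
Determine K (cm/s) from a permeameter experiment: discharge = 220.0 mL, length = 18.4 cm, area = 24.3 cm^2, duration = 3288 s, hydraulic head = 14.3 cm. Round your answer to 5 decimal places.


Step 1: K = Q * L / (A * t * h)
Step 2: Numerator = 220.0 * 18.4 = 4048.0
Step 3: Denominator = 24.3 * 3288 * 14.3 = 1142547.12
Step 4: K = 4048.0 / 1142547.12 = 0.00354 cm/s

0.00354


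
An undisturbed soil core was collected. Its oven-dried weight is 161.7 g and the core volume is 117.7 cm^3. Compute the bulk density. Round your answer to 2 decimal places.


Step 1: Identify the formula: BD = dry mass / volume
Step 2: Substitute values: BD = 161.7 / 117.7
Step 3: BD = 1.37 g/cm^3

1.37


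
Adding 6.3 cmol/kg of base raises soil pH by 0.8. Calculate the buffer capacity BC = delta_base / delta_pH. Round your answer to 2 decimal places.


Step 1: BC = change in base / change in pH
Step 2: BC = 6.3 / 0.8
Step 3: BC = 7.88 cmol/(kg*pH unit)

7.88


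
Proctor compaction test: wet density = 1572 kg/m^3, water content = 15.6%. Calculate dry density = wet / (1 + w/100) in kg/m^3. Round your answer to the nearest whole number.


Step 1: Dry density = wet density / (1 + w/100)
Step 2: Dry density = 1572 / (1 + 15.6/100)
Step 3: Dry density = 1572 / 1.156
Step 4: Dry density = 1360 kg/m^3

1360


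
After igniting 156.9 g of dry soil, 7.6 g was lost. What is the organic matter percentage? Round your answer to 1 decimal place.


Step 1: OM% = 100 * LOI / sample mass
Step 2: OM = 100 * 7.6 / 156.9
Step 3: OM = 4.8%

4.8


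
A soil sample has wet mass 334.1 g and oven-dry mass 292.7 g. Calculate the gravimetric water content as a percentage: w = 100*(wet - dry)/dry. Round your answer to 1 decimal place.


Step 1: Water mass = wet - dry = 334.1 - 292.7 = 41.4 g
Step 2: w = 100 * water mass / dry mass
Step 3: w = 100 * 41.4 / 292.7 = 14.1%

14.1


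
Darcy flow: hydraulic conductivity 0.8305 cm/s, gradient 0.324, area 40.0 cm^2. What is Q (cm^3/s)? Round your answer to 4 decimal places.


Step 1: Apply Darcy's law: Q = K * i * A
Step 2: Q = 0.8305 * 0.324 * 40.0
Step 3: Q = 10.7633 cm^3/s

10.7633


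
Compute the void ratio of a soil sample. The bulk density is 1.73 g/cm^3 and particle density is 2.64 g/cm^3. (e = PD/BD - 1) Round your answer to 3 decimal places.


Step 1: e = PD / BD - 1
Step 2: e = 2.64 / 1.73 - 1
Step 3: e = 1.52601 - 1
Step 4: e = 0.526

0.526


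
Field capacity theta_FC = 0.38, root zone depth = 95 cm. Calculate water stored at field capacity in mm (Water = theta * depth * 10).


Step 1: Water (mm) = theta_FC * depth (cm) * 10
Step 2: Water = 0.38 * 95 * 10
Step 3: Water = 361.0 mm

361.0


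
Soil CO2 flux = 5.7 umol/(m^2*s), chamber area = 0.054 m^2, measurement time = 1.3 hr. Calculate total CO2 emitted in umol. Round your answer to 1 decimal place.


Step 1: Convert time to seconds: 1.3 hr * 3600 = 4680.0 s
Step 2: Total = flux * area * time_s
Step 3: Total = 5.7 * 0.054 * 4680.0
Step 4: Total = 1440.5 umol

1440.5


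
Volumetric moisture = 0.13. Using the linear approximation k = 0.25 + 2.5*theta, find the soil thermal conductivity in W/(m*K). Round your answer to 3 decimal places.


Step 1: k = 0.25 + 2.5 * theta
Step 2: k = 0.25 + 2.5 * 0.13
Step 3: k = 0.25 + 0.325
Step 4: k = 0.575 W/(m*K)

0.575


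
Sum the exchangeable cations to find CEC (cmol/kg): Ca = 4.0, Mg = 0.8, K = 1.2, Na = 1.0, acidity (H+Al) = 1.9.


Step 1: CEC = Ca + Mg + K + Na + (H+Al)
Step 2: CEC = 4.0 + 0.8 + 1.2 + 1.0 + 1.9
Step 3: CEC = 8.9 cmol/kg

8.9


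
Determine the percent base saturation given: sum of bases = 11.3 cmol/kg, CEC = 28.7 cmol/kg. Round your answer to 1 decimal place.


Step 1: BS = 100 * (sum of bases) / CEC
Step 2: BS = 100 * 11.3 / 28.7
Step 3: BS = 39.4%

39.4


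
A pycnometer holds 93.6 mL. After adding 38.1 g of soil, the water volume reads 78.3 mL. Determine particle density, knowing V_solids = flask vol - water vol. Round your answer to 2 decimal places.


Step 1: Volume of solids = flask volume - water volume with soil
Step 2: V_solids = 93.6 - 78.3 = 15.3 mL
Step 3: Particle density = mass / V_solids = 38.1 / 15.3 = 2.49 g/cm^3

2.49


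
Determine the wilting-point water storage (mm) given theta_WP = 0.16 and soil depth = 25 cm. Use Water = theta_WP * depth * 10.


Step 1: Water (mm) = theta_WP * depth * 10
Step 2: Water = 0.16 * 25 * 10
Step 3: Water = 40.0 mm

40.0


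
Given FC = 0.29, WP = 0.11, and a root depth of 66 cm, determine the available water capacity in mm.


Step 1: Available water = (FC - WP) * depth * 10
Step 2: AW = (0.29 - 0.11) * 66 * 10
Step 3: AW = 0.18 * 66 * 10
Step 4: AW = 118.8 mm

118.8


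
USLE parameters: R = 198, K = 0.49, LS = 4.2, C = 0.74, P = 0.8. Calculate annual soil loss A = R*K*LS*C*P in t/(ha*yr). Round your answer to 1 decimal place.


Step 1: A = R * K * LS * C * P
Step 2: R * K = 198 * 0.49 = 97.02
Step 3: (R*K) * LS = 97.02 * 4.2 = 407.484
Step 4: * C * P = 407.484 * 0.74 * 0.8 = 241.2
Step 5: A = 241.2 t/(ha*yr)

241.2


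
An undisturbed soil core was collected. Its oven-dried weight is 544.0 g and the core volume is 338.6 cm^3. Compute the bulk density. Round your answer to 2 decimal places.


Step 1: Identify the formula: BD = dry mass / volume
Step 2: Substitute values: BD = 544.0 / 338.6
Step 3: BD = 1.61 g/cm^3

1.61


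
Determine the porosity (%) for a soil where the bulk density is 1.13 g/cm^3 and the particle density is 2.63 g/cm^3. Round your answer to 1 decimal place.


Step 1: Formula: n = 100 * (1 - BD / PD)
Step 2: n = 100 * (1 - 1.13 / 2.63)
Step 3: n = 100 * (1 - 0.42966)
Step 4: n = 57.0%

57.0


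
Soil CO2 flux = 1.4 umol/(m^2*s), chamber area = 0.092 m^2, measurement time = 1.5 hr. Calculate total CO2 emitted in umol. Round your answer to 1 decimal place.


Step 1: Convert time to seconds: 1.5 hr * 3600 = 5400.0 s
Step 2: Total = flux * area * time_s
Step 3: Total = 1.4 * 0.092 * 5400.0
Step 4: Total = 695.5 umol

695.5


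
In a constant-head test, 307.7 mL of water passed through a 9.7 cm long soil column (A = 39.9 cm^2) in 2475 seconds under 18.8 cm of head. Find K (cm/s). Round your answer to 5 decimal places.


Step 1: K = Q * L / (A * t * h)
Step 2: Numerator = 307.7 * 9.7 = 2984.69
Step 3: Denominator = 39.9 * 2475 * 18.8 = 1856547.0
Step 4: K = 2984.69 / 1856547.0 = 0.00161 cm/s

0.00161


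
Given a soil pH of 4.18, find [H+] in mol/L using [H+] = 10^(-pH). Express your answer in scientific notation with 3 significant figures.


Step 1: [H+] = 10^(-pH)
Step 2: [H+] = 10^(-4.18)
Step 3: [H+] = 6.61e-05 mol/L

6.61e-05


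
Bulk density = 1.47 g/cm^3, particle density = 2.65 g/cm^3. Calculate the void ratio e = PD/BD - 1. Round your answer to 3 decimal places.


Step 1: e = PD / BD - 1
Step 2: e = 2.65 / 1.47 - 1
Step 3: e = 1.80272 - 1
Step 4: e = 0.803

0.803


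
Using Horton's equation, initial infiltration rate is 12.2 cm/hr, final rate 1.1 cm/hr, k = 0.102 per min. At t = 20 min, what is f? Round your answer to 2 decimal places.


Step 1: f = fc + (f0 - fc) * exp(-k * t)
Step 2: exp(-0.102 * 20) = 0.130029
Step 3: f = 1.1 + (12.2 - 1.1) * 0.130029
Step 4: f = 1.1 + 11.1 * 0.130029
Step 5: f = 2.54 cm/hr

2.54


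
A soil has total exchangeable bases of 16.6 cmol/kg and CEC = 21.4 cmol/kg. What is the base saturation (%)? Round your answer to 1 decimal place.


Step 1: BS = 100 * (sum of bases) / CEC
Step 2: BS = 100 * 16.6 / 21.4
Step 3: BS = 77.6%

77.6


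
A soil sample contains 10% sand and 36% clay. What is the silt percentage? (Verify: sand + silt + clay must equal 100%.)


Step 1: sand + silt + clay = 100%
Step 2: silt = 100 - sand - clay
Step 3: silt = 100 - 10 - 36
Step 4: silt = 54%

54


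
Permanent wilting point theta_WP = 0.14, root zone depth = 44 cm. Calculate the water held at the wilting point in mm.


Step 1: Water (mm) = theta_WP * depth * 10
Step 2: Water = 0.14 * 44 * 10
Step 3: Water = 61.6 mm

61.6


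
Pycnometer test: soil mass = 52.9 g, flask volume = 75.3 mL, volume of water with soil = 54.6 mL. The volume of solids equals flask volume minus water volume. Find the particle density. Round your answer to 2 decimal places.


Step 1: Volume of solids = flask volume - water volume with soil
Step 2: V_solids = 75.3 - 54.6 = 20.7 mL
Step 3: Particle density = mass / V_solids = 52.9 / 20.7 = 2.56 g/cm^3

2.56


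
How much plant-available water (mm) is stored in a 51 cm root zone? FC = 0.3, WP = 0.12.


Step 1: Available water = (FC - WP) * depth * 10
Step 2: AW = (0.3 - 0.12) * 51 * 10
Step 3: AW = 0.18 * 51 * 10
Step 4: AW = 91.8 mm

91.8


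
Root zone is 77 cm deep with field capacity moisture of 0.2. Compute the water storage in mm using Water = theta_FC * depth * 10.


Step 1: Water (mm) = theta_FC * depth (cm) * 10
Step 2: Water = 0.2 * 77 * 10
Step 3: Water = 154.0 mm

154.0


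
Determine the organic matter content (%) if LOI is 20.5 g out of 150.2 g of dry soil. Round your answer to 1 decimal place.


Step 1: OM% = 100 * LOI / sample mass
Step 2: OM = 100 * 20.5 / 150.2
Step 3: OM = 13.6%

13.6


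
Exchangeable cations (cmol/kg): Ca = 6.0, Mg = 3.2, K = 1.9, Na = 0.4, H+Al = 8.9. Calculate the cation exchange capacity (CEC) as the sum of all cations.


Step 1: CEC = Ca + Mg + K + Na + (H+Al)
Step 2: CEC = 6.0 + 3.2 + 1.9 + 0.4 + 8.9
Step 3: CEC = 20.4 cmol/kg

20.4


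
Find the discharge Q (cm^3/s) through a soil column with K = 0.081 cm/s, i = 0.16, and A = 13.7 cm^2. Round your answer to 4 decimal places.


Step 1: Apply Darcy's law: Q = K * i * A
Step 2: Q = 0.081 * 0.16 * 13.7
Step 3: Q = 0.1776 cm^3/s

0.1776


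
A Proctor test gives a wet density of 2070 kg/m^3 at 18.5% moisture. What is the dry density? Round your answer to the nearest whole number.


Step 1: Dry density = wet density / (1 + w/100)
Step 2: Dry density = 2070 / (1 + 18.5/100)
Step 3: Dry density = 2070 / 1.185
Step 4: Dry density = 1747 kg/m^3

1747


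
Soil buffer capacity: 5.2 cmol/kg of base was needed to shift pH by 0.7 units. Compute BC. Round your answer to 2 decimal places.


Step 1: BC = change in base / change in pH
Step 2: BC = 5.2 / 0.7
Step 3: BC = 7.43 cmol/(kg*pH unit)

7.43


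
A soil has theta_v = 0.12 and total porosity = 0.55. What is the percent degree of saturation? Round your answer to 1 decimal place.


Step 1: S = 100 * theta_v / n
Step 2: S = 100 * 0.12 / 0.55
Step 3: S = 21.8%

21.8


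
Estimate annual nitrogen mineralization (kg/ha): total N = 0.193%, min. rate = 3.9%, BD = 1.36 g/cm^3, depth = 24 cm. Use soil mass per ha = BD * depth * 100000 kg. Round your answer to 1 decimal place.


Step 1: Soil mass per ha = BD * depth * 100000 = 1.36 * 24 * 100000 = 3264000 kg
Step 2: Total N pool = soil mass * N%/100 = 3264000 * 0.193/100 = 6299.52 kg/ha
Step 3: N mineralized = N pool * rate%/100 = 6299.52 * 3.9/100 = 245.7 kg/ha/yr

245.7


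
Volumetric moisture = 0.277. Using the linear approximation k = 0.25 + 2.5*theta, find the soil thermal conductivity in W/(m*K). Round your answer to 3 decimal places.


Step 1: k = 0.25 + 2.5 * theta
Step 2: k = 0.25 + 2.5 * 0.277
Step 3: k = 0.25 + 0.693
Step 4: k = 0.943 W/(m*K)

0.943


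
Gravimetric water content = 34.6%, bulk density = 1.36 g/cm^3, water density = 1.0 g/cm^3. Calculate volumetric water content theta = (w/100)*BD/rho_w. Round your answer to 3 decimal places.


Step 1: theta = (w / 100) * BD / rho_w
Step 2: theta = (34.6 / 100) * 1.36 / 1.0
Step 3: theta = 0.346 * 1.36
Step 4: theta = 0.471

0.471


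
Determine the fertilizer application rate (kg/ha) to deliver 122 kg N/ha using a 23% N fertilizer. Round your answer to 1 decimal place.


Step 1: Fertilizer rate = target N / (N content / 100)
Step 2: Rate = 122 / (23 / 100)
Step 3: Rate = 122 / 0.23
Step 4: Rate = 530.4 kg/ha

530.4


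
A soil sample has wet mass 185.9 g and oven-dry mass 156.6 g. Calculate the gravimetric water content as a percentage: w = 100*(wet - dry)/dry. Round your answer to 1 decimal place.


Step 1: Water mass = wet - dry = 185.9 - 156.6 = 29.3 g
Step 2: w = 100 * water mass / dry mass
Step 3: w = 100 * 29.3 / 156.6 = 18.7%

18.7


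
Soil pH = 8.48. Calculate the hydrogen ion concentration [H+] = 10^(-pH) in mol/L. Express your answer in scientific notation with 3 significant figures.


Step 1: [H+] = 10^(-pH)
Step 2: [H+] = 10^(-8.48)
Step 3: [H+] = 3.31e-09 mol/L

3.31e-09


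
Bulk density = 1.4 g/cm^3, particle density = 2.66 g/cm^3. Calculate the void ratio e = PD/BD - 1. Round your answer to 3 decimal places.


Step 1: e = PD / BD - 1
Step 2: e = 2.66 / 1.4 - 1
Step 3: e = 1.9 - 1
Step 4: e = 0.9

0.9


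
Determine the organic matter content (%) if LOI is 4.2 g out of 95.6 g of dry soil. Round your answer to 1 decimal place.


Step 1: OM% = 100 * LOI / sample mass
Step 2: OM = 100 * 4.2 / 95.6
Step 3: OM = 4.4%

4.4


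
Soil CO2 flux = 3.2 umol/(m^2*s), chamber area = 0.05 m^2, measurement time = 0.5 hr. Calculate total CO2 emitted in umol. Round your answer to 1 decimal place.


Step 1: Convert time to seconds: 0.5 hr * 3600 = 1800.0 s
Step 2: Total = flux * area * time_s
Step 3: Total = 3.2 * 0.05 * 1800.0
Step 4: Total = 288.0 umol

288.0


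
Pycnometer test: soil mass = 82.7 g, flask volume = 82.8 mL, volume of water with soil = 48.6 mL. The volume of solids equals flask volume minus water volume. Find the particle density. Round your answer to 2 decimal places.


Step 1: Volume of solids = flask volume - water volume with soil
Step 2: V_solids = 82.8 - 48.6 = 34.2 mL
Step 3: Particle density = mass / V_solids = 82.7 / 34.2 = 2.42 g/cm^3

2.42


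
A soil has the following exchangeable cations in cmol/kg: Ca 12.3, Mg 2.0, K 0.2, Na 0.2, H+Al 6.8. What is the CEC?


Step 1: CEC = Ca + Mg + K + Na + (H+Al)
Step 2: CEC = 12.3 + 2.0 + 0.2 + 0.2 + 6.8
Step 3: CEC = 21.5 cmol/kg

21.5


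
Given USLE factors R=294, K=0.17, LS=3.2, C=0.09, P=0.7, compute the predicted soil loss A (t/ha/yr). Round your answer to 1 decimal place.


Step 1: A = R * K * LS * C * P
Step 2: R * K = 294 * 0.17 = 49.98
Step 3: (R*K) * LS = 49.98 * 3.2 = 159.936
Step 4: * C * P = 159.936 * 0.09 * 0.7 = 10.1
Step 5: A = 10.1 t/(ha*yr)

10.1


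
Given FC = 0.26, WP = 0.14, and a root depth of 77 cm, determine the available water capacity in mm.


Step 1: Available water = (FC - WP) * depth * 10
Step 2: AW = (0.26 - 0.14) * 77 * 10
Step 3: AW = 0.12 * 77 * 10
Step 4: AW = 92.4 mm

92.4


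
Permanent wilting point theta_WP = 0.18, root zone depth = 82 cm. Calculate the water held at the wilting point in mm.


Step 1: Water (mm) = theta_WP * depth * 10
Step 2: Water = 0.18 * 82 * 10
Step 3: Water = 147.6 mm

147.6


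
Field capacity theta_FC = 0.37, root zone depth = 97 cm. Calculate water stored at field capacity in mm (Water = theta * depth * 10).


Step 1: Water (mm) = theta_FC * depth (cm) * 10
Step 2: Water = 0.37 * 97 * 10
Step 3: Water = 358.9 mm

358.9


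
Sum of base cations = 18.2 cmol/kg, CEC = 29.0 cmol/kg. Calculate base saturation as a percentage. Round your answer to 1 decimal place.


Step 1: BS = 100 * (sum of bases) / CEC
Step 2: BS = 100 * 18.2 / 29.0
Step 3: BS = 62.8%

62.8


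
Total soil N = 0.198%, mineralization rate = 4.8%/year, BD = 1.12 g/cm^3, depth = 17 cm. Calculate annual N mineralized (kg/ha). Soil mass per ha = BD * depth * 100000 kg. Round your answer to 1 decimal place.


Step 1: Soil mass per ha = BD * depth * 100000 = 1.12 * 17 * 100000 = 1904000 kg
Step 2: Total N pool = soil mass * N%/100 = 1904000 * 0.198/100 = 3769.92 kg/ha
Step 3: N mineralized = N pool * rate%/100 = 3769.92 * 4.8/100 = 181.0 kg/ha/yr

181.0


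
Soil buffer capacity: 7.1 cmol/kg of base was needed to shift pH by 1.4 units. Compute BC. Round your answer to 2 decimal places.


Step 1: BC = change in base / change in pH
Step 2: BC = 7.1 / 1.4
Step 3: BC = 5.07 cmol/(kg*pH unit)

5.07


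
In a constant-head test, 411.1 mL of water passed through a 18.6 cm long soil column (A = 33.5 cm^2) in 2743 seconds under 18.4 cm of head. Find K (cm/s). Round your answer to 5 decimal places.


Step 1: K = Q * L / (A * t * h)
Step 2: Numerator = 411.1 * 18.6 = 7646.46
Step 3: Denominator = 33.5 * 2743 * 18.4 = 1690785.2
Step 4: K = 7646.46 / 1690785.2 = 0.00452 cm/s

0.00452


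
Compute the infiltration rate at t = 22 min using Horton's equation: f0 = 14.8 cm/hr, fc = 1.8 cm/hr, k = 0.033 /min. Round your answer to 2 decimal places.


Step 1: f = fc + (f0 - fc) * exp(-k * t)
Step 2: exp(-0.033 * 22) = 0.48384
Step 3: f = 1.8 + (14.8 - 1.8) * 0.48384
Step 4: f = 1.8 + 13.0 * 0.48384
Step 5: f = 8.09 cm/hr

8.09


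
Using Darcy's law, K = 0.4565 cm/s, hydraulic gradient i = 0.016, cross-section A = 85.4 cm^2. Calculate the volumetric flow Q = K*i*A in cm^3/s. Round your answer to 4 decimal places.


Step 1: Apply Darcy's law: Q = K * i * A
Step 2: Q = 0.4565 * 0.016 * 85.4
Step 3: Q = 0.6238 cm^3/s

0.6238


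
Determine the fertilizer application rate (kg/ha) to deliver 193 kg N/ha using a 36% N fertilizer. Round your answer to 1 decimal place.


Step 1: Fertilizer rate = target N / (N content / 100)
Step 2: Rate = 193 / (36 / 100)
Step 3: Rate = 193 / 0.36
Step 4: Rate = 536.1 kg/ha

536.1


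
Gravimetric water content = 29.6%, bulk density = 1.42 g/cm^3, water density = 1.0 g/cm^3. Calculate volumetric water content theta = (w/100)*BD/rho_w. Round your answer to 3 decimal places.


Step 1: theta = (w / 100) * BD / rho_w
Step 2: theta = (29.6 / 100) * 1.42 / 1.0
Step 3: theta = 0.296 * 1.42
Step 4: theta = 0.42

0.42


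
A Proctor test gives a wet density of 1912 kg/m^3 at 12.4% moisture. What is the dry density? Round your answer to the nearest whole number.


Step 1: Dry density = wet density / (1 + w/100)
Step 2: Dry density = 1912 / (1 + 12.4/100)
Step 3: Dry density = 1912 / 1.124
Step 4: Dry density = 1701 kg/m^3

1701


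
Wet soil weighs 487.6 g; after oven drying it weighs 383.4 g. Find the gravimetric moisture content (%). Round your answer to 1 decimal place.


Step 1: Water mass = wet - dry = 487.6 - 383.4 = 104.2 g
Step 2: w = 100 * water mass / dry mass
Step 3: w = 100 * 104.2 / 383.4 = 27.2%

27.2


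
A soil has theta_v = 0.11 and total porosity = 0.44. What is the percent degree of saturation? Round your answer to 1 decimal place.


Step 1: S = 100 * theta_v / n
Step 2: S = 100 * 0.11 / 0.44
Step 3: S = 25.0%

25.0


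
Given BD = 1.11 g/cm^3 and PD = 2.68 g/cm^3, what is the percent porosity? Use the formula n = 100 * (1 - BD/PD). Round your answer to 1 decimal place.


Step 1: Formula: n = 100 * (1 - BD / PD)
Step 2: n = 100 * (1 - 1.11 / 2.68)
Step 3: n = 100 * (1 - 0.41418)
Step 4: n = 58.6%

58.6


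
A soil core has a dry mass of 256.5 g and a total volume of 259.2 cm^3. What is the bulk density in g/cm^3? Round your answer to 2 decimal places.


Step 1: Identify the formula: BD = dry mass / volume
Step 2: Substitute values: BD = 256.5 / 259.2
Step 3: BD = 0.99 g/cm^3

0.99


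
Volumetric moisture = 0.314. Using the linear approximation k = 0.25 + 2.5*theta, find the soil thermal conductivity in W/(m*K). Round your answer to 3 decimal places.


Step 1: k = 0.25 + 2.5 * theta
Step 2: k = 0.25 + 2.5 * 0.314
Step 3: k = 0.25 + 0.785
Step 4: k = 1.035 W/(m*K)

1.035


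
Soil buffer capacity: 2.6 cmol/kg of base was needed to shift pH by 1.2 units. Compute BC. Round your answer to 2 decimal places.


Step 1: BC = change in base / change in pH
Step 2: BC = 2.6 / 1.2
Step 3: BC = 2.17 cmol/(kg*pH unit)

2.17


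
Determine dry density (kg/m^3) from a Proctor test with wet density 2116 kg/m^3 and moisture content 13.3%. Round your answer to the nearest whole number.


Step 1: Dry density = wet density / (1 + w/100)
Step 2: Dry density = 2116 / (1 + 13.3/100)
Step 3: Dry density = 2116 / 1.133
Step 4: Dry density = 1868 kg/m^3

1868


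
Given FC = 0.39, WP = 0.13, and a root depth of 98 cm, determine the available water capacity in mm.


Step 1: Available water = (FC - WP) * depth * 10
Step 2: AW = (0.39 - 0.13) * 98 * 10
Step 3: AW = 0.26 * 98 * 10
Step 4: AW = 254.8 mm

254.8


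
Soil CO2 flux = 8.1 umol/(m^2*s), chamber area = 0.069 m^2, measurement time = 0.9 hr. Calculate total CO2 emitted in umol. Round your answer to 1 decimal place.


Step 1: Convert time to seconds: 0.9 hr * 3600 = 3240.0 s
Step 2: Total = flux * area * time_s
Step 3: Total = 8.1 * 0.069 * 3240.0
Step 4: Total = 1810.8 umol

1810.8


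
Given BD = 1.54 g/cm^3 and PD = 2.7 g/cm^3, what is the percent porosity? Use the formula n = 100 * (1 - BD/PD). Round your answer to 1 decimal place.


Step 1: Formula: n = 100 * (1 - BD / PD)
Step 2: n = 100 * (1 - 1.54 / 2.7)
Step 3: n = 100 * (1 - 0.57037)
Step 4: n = 43.0%

43.0


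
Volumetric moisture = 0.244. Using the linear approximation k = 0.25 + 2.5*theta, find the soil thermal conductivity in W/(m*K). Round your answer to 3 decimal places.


Step 1: k = 0.25 + 2.5 * theta
Step 2: k = 0.25 + 2.5 * 0.244
Step 3: k = 0.25 + 0.61
Step 4: k = 0.86 W/(m*K)

0.86


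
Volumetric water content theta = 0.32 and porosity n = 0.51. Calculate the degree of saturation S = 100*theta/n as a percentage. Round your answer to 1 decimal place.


Step 1: S = 100 * theta_v / n
Step 2: S = 100 * 0.32 / 0.51
Step 3: S = 62.7%

62.7


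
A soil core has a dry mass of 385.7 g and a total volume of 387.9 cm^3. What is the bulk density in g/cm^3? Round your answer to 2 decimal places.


Step 1: Identify the formula: BD = dry mass / volume
Step 2: Substitute values: BD = 385.7 / 387.9
Step 3: BD = 0.99 g/cm^3

0.99


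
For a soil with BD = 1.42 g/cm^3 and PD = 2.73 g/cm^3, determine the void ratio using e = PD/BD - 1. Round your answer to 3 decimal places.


Step 1: e = PD / BD - 1
Step 2: e = 2.73 / 1.42 - 1
Step 3: e = 1.92254 - 1
Step 4: e = 0.923

0.923


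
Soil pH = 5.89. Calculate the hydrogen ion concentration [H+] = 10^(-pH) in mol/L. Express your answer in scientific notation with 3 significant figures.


Step 1: [H+] = 10^(-pH)
Step 2: [H+] = 10^(-5.89)
Step 3: [H+] = 1.29e-06 mol/L

1.29e-06


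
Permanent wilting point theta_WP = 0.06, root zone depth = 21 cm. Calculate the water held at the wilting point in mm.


Step 1: Water (mm) = theta_WP * depth * 10
Step 2: Water = 0.06 * 21 * 10
Step 3: Water = 12.6 mm

12.6


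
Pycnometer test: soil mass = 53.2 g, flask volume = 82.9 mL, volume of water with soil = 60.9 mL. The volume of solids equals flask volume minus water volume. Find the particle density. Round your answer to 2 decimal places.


Step 1: Volume of solids = flask volume - water volume with soil
Step 2: V_solids = 82.9 - 60.9 = 22.0 mL
Step 3: Particle density = mass / V_solids = 53.2 / 22.0 = 2.42 g/cm^3

2.42


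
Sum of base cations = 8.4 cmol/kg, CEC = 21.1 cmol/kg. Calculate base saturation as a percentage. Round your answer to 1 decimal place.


Step 1: BS = 100 * (sum of bases) / CEC
Step 2: BS = 100 * 8.4 / 21.1
Step 3: BS = 39.8%

39.8


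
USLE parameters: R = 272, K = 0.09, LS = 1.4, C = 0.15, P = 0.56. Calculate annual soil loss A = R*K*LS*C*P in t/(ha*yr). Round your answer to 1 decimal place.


Step 1: A = R * K * LS * C * P
Step 2: R * K = 272 * 0.09 = 24.48
Step 3: (R*K) * LS = 24.48 * 1.4 = 34.272
Step 4: * C * P = 34.272 * 0.15 * 0.56 = 2.9
Step 5: A = 2.9 t/(ha*yr)

2.9


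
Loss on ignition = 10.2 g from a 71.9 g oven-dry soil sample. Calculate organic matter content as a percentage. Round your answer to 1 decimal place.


Step 1: OM% = 100 * LOI / sample mass
Step 2: OM = 100 * 10.2 / 71.9
Step 3: OM = 14.2%

14.2


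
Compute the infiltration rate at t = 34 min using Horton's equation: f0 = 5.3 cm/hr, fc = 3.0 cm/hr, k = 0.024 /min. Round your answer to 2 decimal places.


Step 1: f = fc + (f0 - fc) * exp(-k * t)
Step 2: exp(-0.024 * 34) = 0.442197
Step 3: f = 3.0 + (5.3 - 3.0) * 0.442197
Step 4: f = 3.0 + 2.3 * 0.442197
Step 5: f = 4.02 cm/hr

4.02


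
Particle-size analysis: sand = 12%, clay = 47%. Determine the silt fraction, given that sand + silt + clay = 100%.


Step 1: sand + silt + clay = 100%
Step 2: silt = 100 - sand - clay
Step 3: silt = 100 - 12 - 47
Step 4: silt = 41%

41


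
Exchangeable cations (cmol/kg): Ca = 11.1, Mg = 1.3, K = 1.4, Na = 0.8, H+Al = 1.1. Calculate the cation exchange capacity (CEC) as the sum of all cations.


Step 1: CEC = Ca + Mg + K + Na + (H+Al)
Step 2: CEC = 11.1 + 1.3 + 1.4 + 0.8 + 1.1
Step 3: CEC = 15.7 cmol/kg

15.7


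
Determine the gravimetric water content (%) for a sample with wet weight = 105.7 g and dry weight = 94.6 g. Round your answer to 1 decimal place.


Step 1: Water mass = wet - dry = 105.7 - 94.6 = 11.1 g
Step 2: w = 100 * water mass / dry mass
Step 3: w = 100 * 11.1 / 94.6 = 11.7%

11.7


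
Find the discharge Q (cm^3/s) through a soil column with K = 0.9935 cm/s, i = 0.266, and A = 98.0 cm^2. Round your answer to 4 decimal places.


Step 1: Apply Darcy's law: Q = K * i * A
Step 2: Q = 0.9935 * 0.266 * 98.0
Step 3: Q = 25.8986 cm^3/s

25.8986


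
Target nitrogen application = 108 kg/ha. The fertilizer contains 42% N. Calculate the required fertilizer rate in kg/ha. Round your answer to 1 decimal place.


Step 1: Fertilizer rate = target N / (N content / 100)
Step 2: Rate = 108 / (42 / 100)
Step 3: Rate = 108 / 0.42
Step 4: Rate = 257.1 kg/ha

257.1


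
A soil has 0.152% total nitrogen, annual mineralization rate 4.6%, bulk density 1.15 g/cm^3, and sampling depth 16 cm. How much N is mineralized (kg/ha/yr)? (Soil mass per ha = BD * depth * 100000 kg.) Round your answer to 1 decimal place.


Step 1: Soil mass per ha = BD * depth * 100000 = 1.15 * 16 * 100000 = 1840000 kg
Step 2: Total N pool = soil mass * N%/100 = 1840000 * 0.152/100 = 2796.8 kg/ha
Step 3: N mineralized = N pool * rate%/100 = 2796.8 * 4.6/100 = 128.7 kg/ha/yr

128.7


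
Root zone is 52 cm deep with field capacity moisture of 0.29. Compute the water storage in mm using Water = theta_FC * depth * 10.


Step 1: Water (mm) = theta_FC * depth (cm) * 10
Step 2: Water = 0.29 * 52 * 10
Step 3: Water = 150.8 mm

150.8


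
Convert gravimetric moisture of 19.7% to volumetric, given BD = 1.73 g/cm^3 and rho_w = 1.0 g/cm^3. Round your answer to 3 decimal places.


Step 1: theta = (w / 100) * BD / rho_w
Step 2: theta = (19.7 / 100) * 1.73 / 1.0
Step 3: theta = 0.197 * 1.73
Step 4: theta = 0.341

0.341


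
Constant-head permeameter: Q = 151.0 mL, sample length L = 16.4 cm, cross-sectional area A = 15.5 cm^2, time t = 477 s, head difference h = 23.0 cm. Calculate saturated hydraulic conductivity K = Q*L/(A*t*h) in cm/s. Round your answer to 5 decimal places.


Step 1: K = Q * L / (A * t * h)
Step 2: Numerator = 151.0 * 16.4 = 2476.4
Step 3: Denominator = 15.5 * 477 * 23.0 = 170050.5
Step 4: K = 2476.4 / 170050.5 = 0.01456 cm/s

0.01456


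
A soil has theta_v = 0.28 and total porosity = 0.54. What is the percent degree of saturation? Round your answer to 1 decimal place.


Step 1: S = 100 * theta_v / n
Step 2: S = 100 * 0.28 / 0.54
Step 3: S = 51.9%

51.9


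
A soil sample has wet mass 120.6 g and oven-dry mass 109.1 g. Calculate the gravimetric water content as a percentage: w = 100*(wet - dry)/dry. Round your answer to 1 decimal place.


Step 1: Water mass = wet - dry = 120.6 - 109.1 = 11.5 g
Step 2: w = 100 * water mass / dry mass
Step 3: w = 100 * 11.5 / 109.1 = 10.5%

10.5


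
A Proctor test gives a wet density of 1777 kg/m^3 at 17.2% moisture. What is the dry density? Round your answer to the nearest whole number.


Step 1: Dry density = wet density / (1 + w/100)
Step 2: Dry density = 1777 / (1 + 17.2/100)
Step 3: Dry density = 1777 / 1.172
Step 4: Dry density = 1516 kg/m^3

1516


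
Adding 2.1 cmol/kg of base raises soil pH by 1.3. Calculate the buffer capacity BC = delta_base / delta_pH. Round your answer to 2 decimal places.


Step 1: BC = change in base / change in pH
Step 2: BC = 2.1 / 1.3
Step 3: BC = 1.62 cmol/(kg*pH unit)

1.62


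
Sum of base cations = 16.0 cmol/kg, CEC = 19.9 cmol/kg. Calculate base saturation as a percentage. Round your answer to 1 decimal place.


Step 1: BS = 100 * (sum of bases) / CEC
Step 2: BS = 100 * 16.0 / 19.9
Step 3: BS = 80.4%

80.4


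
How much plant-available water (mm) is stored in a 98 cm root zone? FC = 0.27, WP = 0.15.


Step 1: Available water = (FC - WP) * depth * 10
Step 2: AW = (0.27 - 0.15) * 98 * 10
Step 3: AW = 0.12 * 98 * 10
Step 4: AW = 117.6 mm

117.6


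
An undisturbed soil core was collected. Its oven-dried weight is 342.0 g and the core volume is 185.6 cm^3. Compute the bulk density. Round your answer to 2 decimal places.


Step 1: Identify the formula: BD = dry mass / volume
Step 2: Substitute values: BD = 342.0 / 185.6
Step 3: BD = 1.84 g/cm^3

1.84


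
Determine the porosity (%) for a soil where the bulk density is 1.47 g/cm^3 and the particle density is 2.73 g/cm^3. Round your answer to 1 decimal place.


Step 1: Formula: n = 100 * (1 - BD / PD)
Step 2: n = 100 * (1 - 1.47 / 2.73)
Step 3: n = 100 * (1 - 0.53846)
Step 4: n = 46.2%

46.2


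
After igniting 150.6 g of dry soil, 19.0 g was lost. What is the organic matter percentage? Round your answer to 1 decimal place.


Step 1: OM% = 100 * LOI / sample mass
Step 2: OM = 100 * 19.0 / 150.6
Step 3: OM = 12.6%

12.6


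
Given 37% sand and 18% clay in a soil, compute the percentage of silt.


Step 1: sand + silt + clay = 100%
Step 2: silt = 100 - sand - clay
Step 3: silt = 100 - 37 - 18
Step 4: silt = 45%

45


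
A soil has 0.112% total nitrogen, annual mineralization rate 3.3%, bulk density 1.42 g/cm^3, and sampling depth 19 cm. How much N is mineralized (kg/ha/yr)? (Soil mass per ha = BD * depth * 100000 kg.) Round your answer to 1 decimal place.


Step 1: Soil mass per ha = BD * depth * 100000 = 1.42 * 19 * 100000 = 2698000 kg
Step 2: Total N pool = soil mass * N%/100 = 2698000 * 0.112/100 = 3021.76 kg/ha
Step 3: N mineralized = N pool * rate%/100 = 3021.76 * 3.3/100 = 99.7 kg/ha/yr

99.7


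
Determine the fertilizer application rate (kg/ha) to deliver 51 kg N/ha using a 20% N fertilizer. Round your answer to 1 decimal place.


Step 1: Fertilizer rate = target N / (N content / 100)
Step 2: Rate = 51 / (20 / 100)
Step 3: Rate = 51 / 0.2
Step 4: Rate = 255.0 kg/ha

255.0


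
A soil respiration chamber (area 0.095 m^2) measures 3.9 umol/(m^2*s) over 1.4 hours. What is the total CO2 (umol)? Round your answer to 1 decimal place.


Step 1: Convert time to seconds: 1.4 hr * 3600 = 5040.0 s
Step 2: Total = flux * area * time_s
Step 3: Total = 3.9 * 0.095 * 5040.0
Step 4: Total = 1867.3 umol

1867.3


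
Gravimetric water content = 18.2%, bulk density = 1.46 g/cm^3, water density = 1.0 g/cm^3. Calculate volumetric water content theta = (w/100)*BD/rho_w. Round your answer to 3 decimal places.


Step 1: theta = (w / 100) * BD / rho_w
Step 2: theta = (18.2 / 100) * 1.46 / 1.0
Step 3: theta = 0.182 * 1.46
Step 4: theta = 0.266

0.266


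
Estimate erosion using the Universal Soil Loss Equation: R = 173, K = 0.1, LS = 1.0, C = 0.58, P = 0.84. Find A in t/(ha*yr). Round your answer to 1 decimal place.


Step 1: A = R * K * LS * C * P
Step 2: R * K = 173 * 0.1 = 17.3
Step 3: (R*K) * LS = 17.3 * 1.0 = 17.3
Step 4: * C * P = 17.3 * 0.58 * 0.84 = 8.4
Step 5: A = 8.4 t/(ha*yr)

8.4


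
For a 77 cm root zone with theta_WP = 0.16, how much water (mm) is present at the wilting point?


Step 1: Water (mm) = theta_WP * depth * 10
Step 2: Water = 0.16 * 77 * 10
Step 3: Water = 123.2 mm

123.2


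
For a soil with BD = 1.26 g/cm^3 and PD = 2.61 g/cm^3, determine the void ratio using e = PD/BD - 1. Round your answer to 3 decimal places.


Step 1: e = PD / BD - 1
Step 2: e = 2.61 / 1.26 - 1
Step 3: e = 2.07143 - 1
Step 4: e = 1.071

1.071


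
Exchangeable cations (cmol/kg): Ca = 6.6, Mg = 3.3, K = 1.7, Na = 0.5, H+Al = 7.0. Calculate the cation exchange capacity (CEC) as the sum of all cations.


Step 1: CEC = Ca + Mg + K + Na + (H+Al)
Step 2: CEC = 6.6 + 3.3 + 1.7 + 0.5 + 7.0
Step 3: CEC = 19.1 cmol/kg

19.1


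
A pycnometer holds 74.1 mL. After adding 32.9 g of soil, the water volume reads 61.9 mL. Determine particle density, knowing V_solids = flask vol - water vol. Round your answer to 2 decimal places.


Step 1: Volume of solids = flask volume - water volume with soil
Step 2: V_solids = 74.1 - 61.9 = 12.2 mL
Step 3: Particle density = mass / V_solids = 32.9 / 12.2 = 2.7 g/cm^3

2.7


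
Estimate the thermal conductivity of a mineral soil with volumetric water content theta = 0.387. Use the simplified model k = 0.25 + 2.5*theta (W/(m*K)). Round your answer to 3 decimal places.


Step 1: k = 0.25 + 2.5 * theta
Step 2: k = 0.25 + 2.5 * 0.387
Step 3: k = 0.25 + 0.968
Step 4: k = 1.218 W/(m*K)

1.218


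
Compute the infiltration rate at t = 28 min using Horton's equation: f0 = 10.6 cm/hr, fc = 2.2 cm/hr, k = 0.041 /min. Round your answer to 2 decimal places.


Step 1: f = fc + (f0 - fc) * exp(-k * t)
Step 2: exp(-0.041 * 28) = 0.317271
Step 3: f = 2.2 + (10.6 - 2.2) * 0.317271
Step 4: f = 2.2 + 8.4 * 0.317271
Step 5: f = 4.87 cm/hr

4.87


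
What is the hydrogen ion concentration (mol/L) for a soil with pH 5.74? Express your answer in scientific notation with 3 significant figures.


Step 1: [H+] = 10^(-pH)
Step 2: [H+] = 10^(-5.74)
Step 3: [H+] = 1.82e-06 mol/L

1.82e-06


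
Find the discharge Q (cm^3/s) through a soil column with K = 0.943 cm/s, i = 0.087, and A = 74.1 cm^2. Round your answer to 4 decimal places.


Step 1: Apply Darcy's law: Q = K * i * A
Step 2: Q = 0.943 * 0.087 * 74.1
Step 3: Q = 6.0792 cm^3/s

6.0792


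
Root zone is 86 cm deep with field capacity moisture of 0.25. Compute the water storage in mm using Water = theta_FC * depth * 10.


Step 1: Water (mm) = theta_FC * depth (cm) * 10
Step 2: Water = 0.25 * 86 * 10
Step 3: Water = 215.0 mm

215.0


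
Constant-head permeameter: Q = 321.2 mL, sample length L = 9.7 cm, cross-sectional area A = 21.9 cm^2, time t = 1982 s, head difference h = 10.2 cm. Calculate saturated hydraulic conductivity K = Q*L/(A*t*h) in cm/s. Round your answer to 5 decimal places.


Step 1: K = Q * L / (A * t * h)
Step 2: Numerator = 321.2 * 9.7 = 3115.64
Step 3: Denominator = 21.9 * 1982 * 10.2 = 442739.16
Step 4: K = 3115.64 / 442739.16 = 0.00704 cm/s

0.00704


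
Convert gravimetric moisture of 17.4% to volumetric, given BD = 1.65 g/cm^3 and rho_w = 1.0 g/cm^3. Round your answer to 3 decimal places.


Step 1: theta = (w / 100) * BD / rho_w
Step 2: theta = (17.4 / 100) * 1.65 / 1.0
Step 3: theta = 0.174 * 1.65
Step 4: theta = 0.287

0.287


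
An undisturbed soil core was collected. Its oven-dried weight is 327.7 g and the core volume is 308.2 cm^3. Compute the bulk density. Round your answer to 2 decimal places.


Step 1: Identify the formula: BD = dry mass / volume
Step 2: Substitute values: BD = 327.7 / 308.2
Step 3: BD = 1.06 g/cm^3

1.06


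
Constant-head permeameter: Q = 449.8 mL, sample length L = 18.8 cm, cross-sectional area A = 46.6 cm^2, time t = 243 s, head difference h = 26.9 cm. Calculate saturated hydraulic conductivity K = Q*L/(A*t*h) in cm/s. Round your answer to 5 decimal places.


Step 1: K = Q * L / (A * t * h)
Step 2: Numerator = 449.8 * 18.8 = 8456.24
Step 3: Denominator = 46.6 * 243 * 26.9 = 304610.22
Step 4: K = 8456.24 / 304610.22 = 0.02776 cm/s

0.02776


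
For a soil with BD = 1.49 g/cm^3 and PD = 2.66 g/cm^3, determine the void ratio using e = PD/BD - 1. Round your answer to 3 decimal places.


Step 1: e = PD / BD - 1
Step 2: e = 2.66 / 1.49 - 1
Step 3: e = 1.78523 - 1
Step 4: e = 0.785

0.785


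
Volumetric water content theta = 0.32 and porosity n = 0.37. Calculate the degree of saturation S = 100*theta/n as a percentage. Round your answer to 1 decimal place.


Step 1: S = 100 * theta_v / n
Step 2: S = 100 * 0.32 / 0.37
Step 3: S = 86.5%

86.5


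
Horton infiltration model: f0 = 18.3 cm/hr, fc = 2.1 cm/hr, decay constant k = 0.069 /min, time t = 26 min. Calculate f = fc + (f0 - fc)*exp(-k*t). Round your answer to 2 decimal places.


Step 1: f = fc + (f0 - fc) * exp(-k * t)
Step 2: exp(-0.069 * 26) = 0.166294
Step 3: f = 2.1 + (18.3 - 2.1) * 0.166294
Step 4: f = 2.1 + 16.2 * 0.166294
Step 5: f = 4.79 cm/hr

4.79


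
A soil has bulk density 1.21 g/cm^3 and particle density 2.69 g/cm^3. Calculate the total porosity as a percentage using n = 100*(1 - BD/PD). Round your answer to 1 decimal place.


Step 1: Formula: n = 100 * (1 - BD / PD)
Step 2: n = 100 * (1 - 1.21 / 2.69)
Step 3: n = 100 * (1 - 0.44981)
Step 4: n = 55.0%

55.0


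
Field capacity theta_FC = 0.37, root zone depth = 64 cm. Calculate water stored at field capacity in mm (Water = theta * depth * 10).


Step 1: Water (mm) = theta_FC * depth (cm) * 10
Step 2: Water = 0.37 * 64 * 10
Step 3: Water = 236.8 mm

236.8


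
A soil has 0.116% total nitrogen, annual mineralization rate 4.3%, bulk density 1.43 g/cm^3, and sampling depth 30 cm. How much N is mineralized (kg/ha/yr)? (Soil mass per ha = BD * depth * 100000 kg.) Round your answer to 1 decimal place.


Step 1: Soil mass per ha = BD * depth * 100000 = 1.43 * 30 * 100000 = 4290000 kg
Step 2: Total N pool = soil mass * N%/100 = 4290000 * 0.116/100 = 4976.4 kg/ha
Step 3: N mineralized = N pool * rate%/100 = 4976.4 * 4.3/100 = 214.0 kg/ha/yr

214.0
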